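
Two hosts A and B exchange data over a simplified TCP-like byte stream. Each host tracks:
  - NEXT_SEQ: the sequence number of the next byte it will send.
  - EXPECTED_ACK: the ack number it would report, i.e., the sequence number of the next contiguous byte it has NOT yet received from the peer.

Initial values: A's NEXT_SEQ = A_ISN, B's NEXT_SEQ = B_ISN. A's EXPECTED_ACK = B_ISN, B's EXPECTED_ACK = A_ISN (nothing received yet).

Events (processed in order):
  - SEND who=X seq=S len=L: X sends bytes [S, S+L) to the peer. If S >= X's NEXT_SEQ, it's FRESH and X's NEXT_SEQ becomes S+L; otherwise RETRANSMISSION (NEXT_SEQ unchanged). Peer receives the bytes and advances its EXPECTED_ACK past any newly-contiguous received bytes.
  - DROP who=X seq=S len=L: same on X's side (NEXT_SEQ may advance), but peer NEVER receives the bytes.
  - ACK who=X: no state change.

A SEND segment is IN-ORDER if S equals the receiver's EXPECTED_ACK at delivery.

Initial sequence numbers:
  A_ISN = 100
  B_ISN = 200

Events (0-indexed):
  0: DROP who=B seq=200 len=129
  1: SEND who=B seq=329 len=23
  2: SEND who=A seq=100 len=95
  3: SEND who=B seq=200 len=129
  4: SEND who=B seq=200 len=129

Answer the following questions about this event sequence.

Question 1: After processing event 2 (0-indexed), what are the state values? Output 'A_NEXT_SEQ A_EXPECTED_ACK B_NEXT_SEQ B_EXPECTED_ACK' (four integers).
After event 0: A_seq=100 A_ack=200 B_seq=329 B_ack=100
After event 1: A_seq=100 A_ack=200 B_seq=352 B_ack=100
After event 2: A_seq=195 A_ack=200 B_seq=352 B_ack=195

195 200 352 195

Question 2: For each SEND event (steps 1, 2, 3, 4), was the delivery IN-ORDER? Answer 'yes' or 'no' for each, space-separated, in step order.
Step 1: SEND seq=329 -> out-of-order
Step 2: SEND seq=100 -> in-order
Step 3: SEND seq=200 -> in-order
Step 4: SEND seq=200 -> out-of-order

Answer: no yes yes no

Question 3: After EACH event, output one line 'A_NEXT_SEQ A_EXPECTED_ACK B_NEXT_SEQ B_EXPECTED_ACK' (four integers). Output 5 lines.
100 200 329 100
100 200 352 100
195 200 352 195
195 352 352 195
195 352 352 195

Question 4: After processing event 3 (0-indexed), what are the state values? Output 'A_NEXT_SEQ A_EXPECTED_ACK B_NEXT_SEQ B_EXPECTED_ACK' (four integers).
After event 0: A_seq=100 A_ack=200 B_seq=329 B_ack=100
After event 1: A_seq=100 A_ack=200 B_seq=352 B_ack=100
After event 2: A_seq=195 A_ack=200 B_seq=352 B_ack=195
After event 3: A_seq=195 A_ack=352 B_seq=352 B_ack=195

195 352 352 195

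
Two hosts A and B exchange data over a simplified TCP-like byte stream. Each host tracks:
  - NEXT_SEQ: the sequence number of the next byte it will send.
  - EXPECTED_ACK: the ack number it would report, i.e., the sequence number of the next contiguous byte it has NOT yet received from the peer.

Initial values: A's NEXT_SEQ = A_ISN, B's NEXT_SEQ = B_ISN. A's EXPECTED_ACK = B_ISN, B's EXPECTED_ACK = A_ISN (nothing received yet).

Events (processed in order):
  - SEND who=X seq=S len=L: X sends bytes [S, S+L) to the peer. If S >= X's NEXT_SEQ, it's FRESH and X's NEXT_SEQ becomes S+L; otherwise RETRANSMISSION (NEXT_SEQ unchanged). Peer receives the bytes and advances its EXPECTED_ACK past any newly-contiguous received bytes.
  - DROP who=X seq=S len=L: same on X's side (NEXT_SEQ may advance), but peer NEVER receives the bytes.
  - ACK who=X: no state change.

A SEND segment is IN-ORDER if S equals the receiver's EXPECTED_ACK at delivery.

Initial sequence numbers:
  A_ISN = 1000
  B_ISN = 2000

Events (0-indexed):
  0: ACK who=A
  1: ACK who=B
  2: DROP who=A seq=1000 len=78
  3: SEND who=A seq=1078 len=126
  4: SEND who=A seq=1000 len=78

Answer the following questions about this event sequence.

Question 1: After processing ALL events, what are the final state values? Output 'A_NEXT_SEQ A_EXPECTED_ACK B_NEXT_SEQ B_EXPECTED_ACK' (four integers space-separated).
After event 0: A_seq=1000 A_ack=2000 B_seq=2000 B_ack=1000
After event 1: A_seq=1000 A_ack=2000 B_seq=2000 B_ack=1000
After event 2: A_seq=1078 A_ack=2000 B_seq=2000 B_ack=1000
After event 3: A_seq=1204 A_ack=2000 B_seq=2000 B_ack=1000
After event 4: A_seq=1204 A_ack=2000 B_seq=2000 B_ack=1204

Answer: 1204 2000 2000 1204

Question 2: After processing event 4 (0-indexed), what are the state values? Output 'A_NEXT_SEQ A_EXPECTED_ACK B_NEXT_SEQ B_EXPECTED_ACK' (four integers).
After event 0: A_seq=1000 A_ack=2000 B_seq=2000 B_ack=1000
After event 1: A_seq=1000 A_ack=2000 B_seq=2000 B_ack=1000
After event 2: A_seq=1078 A_ack=2000 B_seq=2000 B_ack=1000
After event 3: A_seq=1204 A_ack=2000 B_seq=2000 B_ack=1000
After event 4: A_seq=1204 A_ack=2000 B_seq=2000 B_ack=1204

1204 2000 2000 1204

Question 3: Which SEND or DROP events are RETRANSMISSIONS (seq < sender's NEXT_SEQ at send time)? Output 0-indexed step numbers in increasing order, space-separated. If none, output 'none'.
Answer: 4

Derivation:
Step 2: DROP seq=1000 -> fresh
Step 3: SEND seq=1078 -> fresh
Step 4: SEND seq=1000 -> retransmit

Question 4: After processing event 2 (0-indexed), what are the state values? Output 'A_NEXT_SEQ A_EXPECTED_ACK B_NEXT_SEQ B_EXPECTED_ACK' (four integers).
After event 0: A_seq=1000 A_ack=2000 B_seq=2000 B_ack=1000
After event 1: A_seq=1000 A_ack=2000 B_seq=2000 B_ack=1000
After event 2: A_seq=1078 A_ack=2000 B_seq=2000 B_ack=1000

1078 2000 2000 1000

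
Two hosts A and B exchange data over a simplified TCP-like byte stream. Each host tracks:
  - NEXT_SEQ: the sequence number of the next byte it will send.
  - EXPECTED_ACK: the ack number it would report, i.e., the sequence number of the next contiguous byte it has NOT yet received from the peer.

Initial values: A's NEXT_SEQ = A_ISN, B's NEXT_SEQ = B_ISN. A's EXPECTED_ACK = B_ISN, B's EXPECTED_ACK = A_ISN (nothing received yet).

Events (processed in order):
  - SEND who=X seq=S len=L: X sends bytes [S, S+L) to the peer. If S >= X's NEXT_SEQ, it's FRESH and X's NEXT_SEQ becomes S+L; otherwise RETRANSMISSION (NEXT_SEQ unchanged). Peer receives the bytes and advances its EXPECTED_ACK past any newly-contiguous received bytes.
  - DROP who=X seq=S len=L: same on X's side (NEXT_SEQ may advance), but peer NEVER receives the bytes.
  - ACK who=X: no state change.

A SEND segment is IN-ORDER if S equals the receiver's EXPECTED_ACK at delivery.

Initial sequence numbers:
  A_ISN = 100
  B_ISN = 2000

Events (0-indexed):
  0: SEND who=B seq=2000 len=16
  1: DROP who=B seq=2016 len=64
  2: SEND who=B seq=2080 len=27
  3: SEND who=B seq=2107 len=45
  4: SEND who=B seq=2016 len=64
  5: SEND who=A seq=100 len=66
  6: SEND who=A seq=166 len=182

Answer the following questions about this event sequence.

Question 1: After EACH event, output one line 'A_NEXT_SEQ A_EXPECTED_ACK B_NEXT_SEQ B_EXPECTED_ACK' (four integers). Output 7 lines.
100 2016 2016 100
100 2016 2080 100
100 2016 2107 100
100 2016 2152 100
100 2152 2152 100
166 2152 2152 166
348 2152 2152 348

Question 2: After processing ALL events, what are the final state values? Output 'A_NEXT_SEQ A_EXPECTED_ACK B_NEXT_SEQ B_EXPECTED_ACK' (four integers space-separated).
Answer: 348 2152 2152 348

Derivation:
After event 0: A_seq=100 A_ack=2016 B_seq=2016 B_ack=100
After event 1: A_seq=100 A_ack=2016 B_seq=2080 B_ack=100
After event 2: A_seq=100 A_ack=2016 B_seq=2107 B_ack=100
After event 3: A_seq=100 A_ack=2016 B_seq=2152 B_ack=100
After event 4: A_seq=100 A_ack=2152 B_seq=2152 B_ack=100
After event 5: A_seq=166 A_ack=2152 B_seq=2152 B_ack=166
After event 6: A_seq=348 A_ack=2152 B_seq=2152 B_ack=348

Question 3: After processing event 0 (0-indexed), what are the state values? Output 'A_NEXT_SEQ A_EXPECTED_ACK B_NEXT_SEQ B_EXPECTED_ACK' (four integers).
After event 0: A_seq=100 A_ack=2016 B_seq=2016 B_ack=100

100 2016 2016 100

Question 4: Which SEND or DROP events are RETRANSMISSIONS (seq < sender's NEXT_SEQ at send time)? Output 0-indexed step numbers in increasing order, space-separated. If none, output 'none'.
Step 0: SEND seq=2000 -> fresh
Step 1: DROP seq=2016 -> fresh
Step 2: SEND seq=2080 -> fresh
Step 3: SEND seq=2107 -> fresh
Step 4: SEND seq=2016 -> retransmit
Step 5: SEND seq=100 -> fresh
Step 6: SEND seq=166 -> fresh

Answer: 4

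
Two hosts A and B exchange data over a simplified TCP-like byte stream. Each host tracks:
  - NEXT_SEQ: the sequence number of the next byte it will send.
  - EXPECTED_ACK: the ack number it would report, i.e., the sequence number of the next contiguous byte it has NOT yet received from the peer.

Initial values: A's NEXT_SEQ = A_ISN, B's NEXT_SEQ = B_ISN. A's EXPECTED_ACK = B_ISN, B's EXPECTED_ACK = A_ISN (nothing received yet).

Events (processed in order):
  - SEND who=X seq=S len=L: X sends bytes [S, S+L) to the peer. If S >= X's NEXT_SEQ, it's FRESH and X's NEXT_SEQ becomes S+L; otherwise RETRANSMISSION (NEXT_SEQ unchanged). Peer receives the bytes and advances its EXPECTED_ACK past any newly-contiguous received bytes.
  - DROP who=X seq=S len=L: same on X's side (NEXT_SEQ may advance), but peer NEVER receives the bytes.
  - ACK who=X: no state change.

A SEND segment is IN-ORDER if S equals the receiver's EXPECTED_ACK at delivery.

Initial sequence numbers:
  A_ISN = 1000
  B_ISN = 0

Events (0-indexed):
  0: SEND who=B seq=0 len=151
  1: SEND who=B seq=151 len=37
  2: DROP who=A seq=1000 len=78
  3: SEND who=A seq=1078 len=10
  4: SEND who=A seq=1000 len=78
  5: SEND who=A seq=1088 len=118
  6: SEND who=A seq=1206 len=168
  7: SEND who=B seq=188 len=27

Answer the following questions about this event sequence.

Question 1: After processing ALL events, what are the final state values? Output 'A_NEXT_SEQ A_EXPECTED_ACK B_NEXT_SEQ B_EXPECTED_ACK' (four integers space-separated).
After event 0: A_seq=1000 A_ack=151 B_seq=151 B_ack=1000
After event 1: A_seq=1000 A_ack=188 B_seq=188 B_ack=1000
After event 2: A_seq=1078 A_ack=188 B_seq=188 B_ack=1000
After event 3: A_seq=1088 A_ack=188 B_seq=188 B_ack=1000
After event 4: A_seq=1088 A_ack=188 B_seq=188 B_ack=1088
After event 5: A_seq=1206 A_ack=188 B_seq=188 B_ack=1206
After event 6: A_seq=1374 A_ack=188 B_seq=188 B_ack=1374
After event 7: A_seq=1374 A_ack=215 B_seq=215 B_ack=1374

Answer: 1374 215 215 1374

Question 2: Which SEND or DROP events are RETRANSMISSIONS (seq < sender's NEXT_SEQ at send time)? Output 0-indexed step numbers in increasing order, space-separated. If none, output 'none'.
Answer: 4

Derivation:
Step 0: SEND seq=0 -> fresh
Step 1: SEND seq=151 -> fresh
Step 2: DROP seq=1000 -> fresh
Step 3: SEND seq=1078 -> fresh
Step 4: SEND seq=1000 -> retransmit
Step 5: SEND seq=1088 -> fresh
Step 6: SEND seq=1206 -> fresh
Step 7: SEND seq=188 -> fresh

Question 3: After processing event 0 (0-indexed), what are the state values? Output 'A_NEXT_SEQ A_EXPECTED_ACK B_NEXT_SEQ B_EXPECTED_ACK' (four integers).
After event 0: A_seq=1000 A_ack=151 B_seq=151 B_ack=1000

1000 151 151 1000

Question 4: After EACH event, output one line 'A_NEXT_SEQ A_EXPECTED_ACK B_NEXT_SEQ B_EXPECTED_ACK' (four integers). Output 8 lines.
1000 151 151 1000
1000 188 188 1000
1078 188 188 1000
1088 188 188 1000
1088 188 188 1088
1206 188 188 1206
1374 188 188 1374
1374 215 215 1374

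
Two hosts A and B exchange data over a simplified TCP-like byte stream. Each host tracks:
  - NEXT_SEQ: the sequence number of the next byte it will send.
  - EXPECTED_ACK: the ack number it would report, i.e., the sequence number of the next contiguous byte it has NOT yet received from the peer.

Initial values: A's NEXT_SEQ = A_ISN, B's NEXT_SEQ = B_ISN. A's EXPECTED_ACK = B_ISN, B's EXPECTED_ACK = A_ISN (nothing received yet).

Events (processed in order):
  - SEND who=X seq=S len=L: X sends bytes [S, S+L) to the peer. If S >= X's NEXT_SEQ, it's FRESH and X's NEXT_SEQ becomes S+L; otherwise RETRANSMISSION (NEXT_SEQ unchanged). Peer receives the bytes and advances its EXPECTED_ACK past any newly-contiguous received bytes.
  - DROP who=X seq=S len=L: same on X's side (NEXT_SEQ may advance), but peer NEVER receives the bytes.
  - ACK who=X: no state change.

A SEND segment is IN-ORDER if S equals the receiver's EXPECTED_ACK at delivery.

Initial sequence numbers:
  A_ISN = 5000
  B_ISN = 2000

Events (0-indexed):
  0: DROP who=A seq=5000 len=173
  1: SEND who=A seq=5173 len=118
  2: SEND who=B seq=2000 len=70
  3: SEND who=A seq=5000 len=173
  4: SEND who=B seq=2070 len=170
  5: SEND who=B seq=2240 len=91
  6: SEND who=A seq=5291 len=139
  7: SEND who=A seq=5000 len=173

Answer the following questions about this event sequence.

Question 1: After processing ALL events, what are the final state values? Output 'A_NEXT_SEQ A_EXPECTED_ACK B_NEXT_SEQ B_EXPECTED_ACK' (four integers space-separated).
After event 0: A_seq=5173 A_ack=2000 B_seq=2000 B_ack=5000
After event 1: A_seq=5291 A_ack=2000 B_seq=2000 B_ack=5000
After event 2: A_seq=5291 A_ack=2070 B_seq=2070 B_ack=5000
After event 3: A_seq=5291 A_ack=2070 B_seq=2070 B_ack=5291
After event 4: A_seq=5291 A_ack=2240 B_seq=2240 B_ack=5291
After event 5: A_seq=5291 A_ack=2331 B_seq=2331 B_ack=5291
After event 6: A_seq=5430 A_ack=2331 B_seq=2331 B_ack=5430
After event 7: A_seq=5430 A_ack=2331 B_seq=2331 B_ack=5430

Answer: 5430 2331 2331 5430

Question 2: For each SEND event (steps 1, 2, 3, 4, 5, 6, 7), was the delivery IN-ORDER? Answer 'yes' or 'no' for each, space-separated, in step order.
Step 1: SEND seq=5173 -> out-of-order
Step 2: SEND seq=2000 -> in-order
Step 3: SEND seq=5000 -> in-order
Step 4: SEND seq=2070 -> in-order
Step 5: SEND seq=2240 -> in-order
Step 6: SEND seq=5291 -> in-order
Step 7: SEND seq=5000 -> out-of-order

Answer: no yes yes yes yes yes no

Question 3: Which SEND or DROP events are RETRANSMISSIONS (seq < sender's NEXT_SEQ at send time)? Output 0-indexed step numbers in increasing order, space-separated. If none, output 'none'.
Answer: 3 7

Derivation:
Step 0: DROP seq=5000 -> fresh
Step 1: SEND seq=5173 -> fresh
Step 2: SEND seq=2000 -> fresh
Step 3: SEND seq=5000 -> retransmit
Step 4: SEND seq=2070 -> fresh
Step 5: SEND seq=2240 -> fresh
Step 6: SEND seq=5291 -> fresh
Step 7: SEND seq=5000 -> retransmit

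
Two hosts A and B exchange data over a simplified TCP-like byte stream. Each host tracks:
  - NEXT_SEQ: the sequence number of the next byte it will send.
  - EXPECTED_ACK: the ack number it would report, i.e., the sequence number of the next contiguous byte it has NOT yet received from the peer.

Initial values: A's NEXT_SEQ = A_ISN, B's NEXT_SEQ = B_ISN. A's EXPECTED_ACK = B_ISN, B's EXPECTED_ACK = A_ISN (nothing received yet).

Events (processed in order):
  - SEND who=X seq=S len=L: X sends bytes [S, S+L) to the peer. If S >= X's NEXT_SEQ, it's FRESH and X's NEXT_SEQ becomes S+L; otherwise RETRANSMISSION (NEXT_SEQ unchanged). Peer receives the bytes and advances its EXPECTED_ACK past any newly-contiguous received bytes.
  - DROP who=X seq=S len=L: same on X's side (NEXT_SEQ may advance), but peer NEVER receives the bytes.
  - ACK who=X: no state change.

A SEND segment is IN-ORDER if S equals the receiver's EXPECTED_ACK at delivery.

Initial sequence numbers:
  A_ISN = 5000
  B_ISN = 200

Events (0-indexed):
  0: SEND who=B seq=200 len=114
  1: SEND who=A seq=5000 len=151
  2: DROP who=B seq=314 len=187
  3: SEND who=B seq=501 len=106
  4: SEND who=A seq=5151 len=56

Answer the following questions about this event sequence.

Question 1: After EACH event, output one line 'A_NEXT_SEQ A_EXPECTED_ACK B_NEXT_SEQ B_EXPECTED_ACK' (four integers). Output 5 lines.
5000 314 314 5000
5151 314 314 5151
5151 314 501 5151
5151 314 607 5151
5207 314 607 5207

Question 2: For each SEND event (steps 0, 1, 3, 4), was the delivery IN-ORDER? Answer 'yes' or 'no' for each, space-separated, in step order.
Step 0: SEND seq=200 -> in-order
Step 1: SEND seq=5000 -> in-order
Step 3: SEND seq=501 -> out-of-order
Step 4: SEND seq=5151 -> in-order

Answer: yes yes no yes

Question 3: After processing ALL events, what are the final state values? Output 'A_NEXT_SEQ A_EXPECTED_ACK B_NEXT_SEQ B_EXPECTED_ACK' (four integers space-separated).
Answer: 5207 314 607 5207

Derivation:
After event 0: A_seq=5000 A_ack=314 B_seq=314 B_ack=5000
After event 1: A_seq=5151 A_ack=314 B_seq=314 B_ack=5151
After event 2: A_seq=5151 A_ack=314 B_seq=501 B_ack=5151
After event 3: A_seq=5151 A_ack=314 B_seq=607 B_ack=5151
After event 4: A_seq=5207 A_ack=314 B_seq=607 B_ack=5207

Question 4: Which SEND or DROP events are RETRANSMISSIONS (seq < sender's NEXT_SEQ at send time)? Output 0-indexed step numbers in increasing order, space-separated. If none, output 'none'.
Step 0: SEND seq=200 -> fresh
Step 1: SEND seq=5000 -> fresh
Step 2: DROP seq=314 -> fresh
Step 3: SEND seq=501 -> fresh
Step 4: SEND seq=5151 -> fresh

Answer: none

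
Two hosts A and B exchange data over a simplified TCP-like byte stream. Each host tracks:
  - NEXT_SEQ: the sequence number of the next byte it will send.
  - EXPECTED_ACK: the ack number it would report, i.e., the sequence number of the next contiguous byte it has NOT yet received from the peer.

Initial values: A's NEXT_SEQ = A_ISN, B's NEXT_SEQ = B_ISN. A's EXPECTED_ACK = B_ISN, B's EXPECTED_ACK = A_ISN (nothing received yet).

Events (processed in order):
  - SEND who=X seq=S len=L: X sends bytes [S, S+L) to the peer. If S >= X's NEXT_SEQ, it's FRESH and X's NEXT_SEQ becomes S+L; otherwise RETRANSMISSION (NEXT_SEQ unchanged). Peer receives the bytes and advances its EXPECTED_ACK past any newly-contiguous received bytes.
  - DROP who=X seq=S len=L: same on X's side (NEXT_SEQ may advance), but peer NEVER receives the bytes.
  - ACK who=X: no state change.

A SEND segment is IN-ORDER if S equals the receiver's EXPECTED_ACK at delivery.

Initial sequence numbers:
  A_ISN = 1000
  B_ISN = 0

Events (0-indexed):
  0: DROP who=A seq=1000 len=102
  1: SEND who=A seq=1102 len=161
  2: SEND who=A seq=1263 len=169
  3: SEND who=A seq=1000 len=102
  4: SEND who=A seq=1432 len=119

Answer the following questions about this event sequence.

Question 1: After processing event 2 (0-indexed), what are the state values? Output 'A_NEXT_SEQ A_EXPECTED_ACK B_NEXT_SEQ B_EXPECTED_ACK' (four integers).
After event 0: A_seq=1102 A_ack=0 B_seq=0 B_ack=1000
After event 1: A_seq=1263 A_ack=0 B_seq=0 B_ack=1000
After event 2: A_seq=1432 A_ack=0 B_seq=0 B_ack=1000

1432 0 0 1000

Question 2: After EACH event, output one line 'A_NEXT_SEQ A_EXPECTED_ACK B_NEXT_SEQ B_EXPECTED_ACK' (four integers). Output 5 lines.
1102 0 0 1000
1263 0 0 1000
1432 0 0 1000
1432 0 0 1432
1551 0 0 1551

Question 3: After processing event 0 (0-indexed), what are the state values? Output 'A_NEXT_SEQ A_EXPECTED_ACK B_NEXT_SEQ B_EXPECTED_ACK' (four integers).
After event 0: A_seq=1102 A_ack=0 B_seq=0 B_ack=1000

1102 0 0 1000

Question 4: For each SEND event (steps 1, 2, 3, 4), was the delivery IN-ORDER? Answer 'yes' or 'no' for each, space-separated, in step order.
Answer: no no yes yes

Derivation:
Step 1: SEND seq=1102 -> out-of-order
Step 2: SEND seq=1263 -> out-of-order
Step 3: SEND seq=1000 -> in-order
Step 4: SEND seq=1432 -> in-order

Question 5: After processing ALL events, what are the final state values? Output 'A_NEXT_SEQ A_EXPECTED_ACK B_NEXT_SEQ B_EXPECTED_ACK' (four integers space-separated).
Answer: 1551 0 0 1551

Derivation:
After event 0: A_seq=1102 A_ack=0 B_seq=0 B_ack=1000
After event 1: A_seq=1263 A_ack=0 B_seq=0 B_ack=1000
After event 2: A_seq=1432 A_ack=0 B_seq=0 B_ack=1000
After event 3: A_seq=1432 A_ack=0 B_seq=0 B_ack=1432
After event 4: A_seq=1551 A_ack=0 B_seq=0 B_ack=1551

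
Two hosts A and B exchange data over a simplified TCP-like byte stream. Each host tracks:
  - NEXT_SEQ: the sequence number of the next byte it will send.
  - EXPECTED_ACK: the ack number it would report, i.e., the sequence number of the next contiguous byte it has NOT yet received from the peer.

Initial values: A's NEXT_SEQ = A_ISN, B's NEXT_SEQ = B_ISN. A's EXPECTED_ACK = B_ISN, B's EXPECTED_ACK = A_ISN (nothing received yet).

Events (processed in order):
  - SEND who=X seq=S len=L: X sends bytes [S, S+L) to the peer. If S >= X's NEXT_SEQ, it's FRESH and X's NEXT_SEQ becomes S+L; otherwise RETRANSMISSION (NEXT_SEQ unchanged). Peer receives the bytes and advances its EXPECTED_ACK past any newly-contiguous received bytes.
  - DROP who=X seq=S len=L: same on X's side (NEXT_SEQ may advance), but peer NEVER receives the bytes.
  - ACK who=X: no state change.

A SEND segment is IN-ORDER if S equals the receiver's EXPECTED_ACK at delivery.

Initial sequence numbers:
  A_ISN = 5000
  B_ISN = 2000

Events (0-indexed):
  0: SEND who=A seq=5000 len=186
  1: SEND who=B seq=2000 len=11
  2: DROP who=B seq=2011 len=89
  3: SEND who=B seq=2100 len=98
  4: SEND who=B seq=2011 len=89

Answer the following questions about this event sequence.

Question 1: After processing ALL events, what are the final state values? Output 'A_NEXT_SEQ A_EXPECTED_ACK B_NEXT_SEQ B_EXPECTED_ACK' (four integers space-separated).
After event 0: A_seq=5186 A_ack=2000 B_seq=2000 B_ack=5186
After event 1: A_seq=5186 A_ack=2011 B_seq=2011 B_ack=5186
After event 2: A_seq=5186 A_ack=2011 B_seq=2100 B_ack=5186
After event 3: A_seq=5186 A_ack=2011 B_seq=2198 B_ack=5186
After event 4: A_seq=5186 A_ack=2198 B_seq=2198 B_ack=5186

Answer: 5186 2198 2198 5186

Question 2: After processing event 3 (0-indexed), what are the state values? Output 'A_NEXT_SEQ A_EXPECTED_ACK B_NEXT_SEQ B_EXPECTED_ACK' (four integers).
After event 0: A_seq=5186 A_ack=2000 B_seq=2000 B_ack=5186
After event 1: A_seq=5186 A_ack=2011 B_seq=2011 B_ack=5186
After event 2: A_seq=5186 A_ack=2011 B_seq=2100 B_ack=5186
After event 3: A_seq=5186 A_ack=2011 B_seq=2198 B_ack=5186

5186 2011 2198 5186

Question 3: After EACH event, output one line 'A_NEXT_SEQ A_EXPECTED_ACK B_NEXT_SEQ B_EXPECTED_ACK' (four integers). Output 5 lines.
5186 2000 2000 5186
5186 2011 2011 5186
5186 2011 2100 5186
5186 2011 2198 5186
5186 2198 2198 5186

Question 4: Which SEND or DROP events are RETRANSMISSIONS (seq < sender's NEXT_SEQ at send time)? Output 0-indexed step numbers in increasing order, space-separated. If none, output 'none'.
Answer: 4

Derivation:
Step 0: SEND seq=5000 -> fresh
Step 1: SEND seq=2000 -> fresh
Step 2: DROP seq=2011 -> fresh
Step 3: SEND seq=2100 -> fresh
Step 4: SEND seq=2011 -> retransmit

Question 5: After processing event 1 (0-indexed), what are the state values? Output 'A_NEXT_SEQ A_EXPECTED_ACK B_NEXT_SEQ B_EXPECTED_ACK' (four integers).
After event 0: A_seq=5186 A_ack=2000 B_seq=2000 B_ack=5186
After event 1: A_seq=5186 A_ack=2011 B_seq=2011 B_ack=5186

5186 2011 2011 5186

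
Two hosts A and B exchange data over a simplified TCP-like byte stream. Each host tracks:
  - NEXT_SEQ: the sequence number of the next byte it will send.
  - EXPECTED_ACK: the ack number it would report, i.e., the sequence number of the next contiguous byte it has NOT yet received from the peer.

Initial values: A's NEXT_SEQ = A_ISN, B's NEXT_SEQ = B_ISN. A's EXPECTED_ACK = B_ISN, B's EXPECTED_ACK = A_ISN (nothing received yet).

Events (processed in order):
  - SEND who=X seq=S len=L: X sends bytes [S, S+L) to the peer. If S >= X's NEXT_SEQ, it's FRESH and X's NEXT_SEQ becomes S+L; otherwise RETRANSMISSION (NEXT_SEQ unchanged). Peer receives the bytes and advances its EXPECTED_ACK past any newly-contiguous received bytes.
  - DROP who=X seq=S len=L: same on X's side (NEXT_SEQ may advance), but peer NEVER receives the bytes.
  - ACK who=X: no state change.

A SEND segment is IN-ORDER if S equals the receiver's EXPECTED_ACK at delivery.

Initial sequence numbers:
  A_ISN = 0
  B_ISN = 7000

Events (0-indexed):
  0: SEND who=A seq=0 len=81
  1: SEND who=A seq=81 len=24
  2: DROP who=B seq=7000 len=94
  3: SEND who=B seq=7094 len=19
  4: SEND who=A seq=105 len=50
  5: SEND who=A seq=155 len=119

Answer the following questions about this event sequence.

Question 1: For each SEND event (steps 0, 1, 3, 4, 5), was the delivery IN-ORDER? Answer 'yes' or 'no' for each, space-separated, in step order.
Answer: yes yes no yes yes

Derivation:
Step 0: SEND seq=0 -> in-order
Step 1: SEND seq=81 -> in-order
Step 3: SEND seq=7094 -> out-of-order
Step 4: SEND seq=105 -> in-order
Step 5: SEND seq=155 -> in-order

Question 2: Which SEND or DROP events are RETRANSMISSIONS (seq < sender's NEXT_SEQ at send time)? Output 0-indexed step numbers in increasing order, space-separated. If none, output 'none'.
Step 0: SEND seq=0 -> fresh
Step 1: SEND seq=81 -> fresh
Step 2: DROP seq=7000 -> fresh
Step 3: SEND seq=7094 -> fresh
Step 4: SEND seq=105 -> fresh
Step 5: SEND seq=155 -> fresh

Answer: none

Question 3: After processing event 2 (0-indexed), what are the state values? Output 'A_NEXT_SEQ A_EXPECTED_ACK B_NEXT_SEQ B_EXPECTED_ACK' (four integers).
After event 0: A_seq=81 A_ack=7000 B_seq=7000 B_ack=81
After event 1: A_seq=105 A_ack=7000 B_seq=7000 B_ack=105
After event 2: A_seq=105 A_ack=7000 B_seq=7094 B_ack=105

105 7000 7094 105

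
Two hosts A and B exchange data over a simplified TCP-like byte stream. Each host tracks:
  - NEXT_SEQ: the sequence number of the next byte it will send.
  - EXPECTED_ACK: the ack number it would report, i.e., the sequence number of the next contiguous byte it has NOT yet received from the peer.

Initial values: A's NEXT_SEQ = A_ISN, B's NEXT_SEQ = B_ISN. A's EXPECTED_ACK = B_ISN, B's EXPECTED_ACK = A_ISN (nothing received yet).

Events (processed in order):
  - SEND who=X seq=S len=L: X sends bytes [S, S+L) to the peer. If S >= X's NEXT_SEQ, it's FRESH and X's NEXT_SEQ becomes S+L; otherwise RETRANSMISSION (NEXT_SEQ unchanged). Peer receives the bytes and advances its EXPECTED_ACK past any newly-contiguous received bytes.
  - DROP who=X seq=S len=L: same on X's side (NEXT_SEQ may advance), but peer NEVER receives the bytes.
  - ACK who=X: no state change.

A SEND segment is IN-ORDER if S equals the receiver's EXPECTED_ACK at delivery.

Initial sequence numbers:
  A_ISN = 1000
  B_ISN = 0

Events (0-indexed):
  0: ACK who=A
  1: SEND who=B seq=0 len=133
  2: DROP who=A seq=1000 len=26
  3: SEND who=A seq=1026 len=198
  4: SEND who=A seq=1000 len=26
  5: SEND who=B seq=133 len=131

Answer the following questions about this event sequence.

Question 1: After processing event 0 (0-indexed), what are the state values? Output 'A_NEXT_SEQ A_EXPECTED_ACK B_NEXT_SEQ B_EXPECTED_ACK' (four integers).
After event 0: A_seq=1000 A_ack=0 B_seq=0 B_ack=1000

1000 0 0 1000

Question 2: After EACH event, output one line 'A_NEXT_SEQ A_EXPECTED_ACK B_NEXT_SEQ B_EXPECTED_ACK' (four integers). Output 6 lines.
1000 0 0 1000
1000 133 133 1000
1026 133 133 1000
1224 133 133 1000
1224 133 133 1224
1224 264 264 1224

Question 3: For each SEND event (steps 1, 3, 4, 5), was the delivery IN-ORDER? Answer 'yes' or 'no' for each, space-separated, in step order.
Answer: yes no yes yes

Derivation:
Step 1: SEND seq=0 -> in-order
Step 3: SEND seq=1026 -> out-of-order
Step 4: SEND seq=1000 -> in-order
Step 5: SEND seq=133 -> in-order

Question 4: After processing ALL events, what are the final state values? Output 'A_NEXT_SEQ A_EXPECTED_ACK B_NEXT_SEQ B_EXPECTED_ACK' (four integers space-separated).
After event 0: A_seq=1000 A_ack=0 B_seq=0 B_ack=1000
After event 1: A_seq=1000 A_ack=133 B_seq=133 B_ack=1000
After event 2: A_seq=1026 A_ack=133 B_seq=133 B_ack=1000
After event 3: A_seq=1224 A_ack=133 B_seq=133 B_ack=1000
After event 4: A_seq=1224 A_ack=133 B_seq=133 B_ack=1224
After event 5: A_seq=1224 A_ack=264 B_seq=264 B_ack=1224

Answer: 1224 264 264 1224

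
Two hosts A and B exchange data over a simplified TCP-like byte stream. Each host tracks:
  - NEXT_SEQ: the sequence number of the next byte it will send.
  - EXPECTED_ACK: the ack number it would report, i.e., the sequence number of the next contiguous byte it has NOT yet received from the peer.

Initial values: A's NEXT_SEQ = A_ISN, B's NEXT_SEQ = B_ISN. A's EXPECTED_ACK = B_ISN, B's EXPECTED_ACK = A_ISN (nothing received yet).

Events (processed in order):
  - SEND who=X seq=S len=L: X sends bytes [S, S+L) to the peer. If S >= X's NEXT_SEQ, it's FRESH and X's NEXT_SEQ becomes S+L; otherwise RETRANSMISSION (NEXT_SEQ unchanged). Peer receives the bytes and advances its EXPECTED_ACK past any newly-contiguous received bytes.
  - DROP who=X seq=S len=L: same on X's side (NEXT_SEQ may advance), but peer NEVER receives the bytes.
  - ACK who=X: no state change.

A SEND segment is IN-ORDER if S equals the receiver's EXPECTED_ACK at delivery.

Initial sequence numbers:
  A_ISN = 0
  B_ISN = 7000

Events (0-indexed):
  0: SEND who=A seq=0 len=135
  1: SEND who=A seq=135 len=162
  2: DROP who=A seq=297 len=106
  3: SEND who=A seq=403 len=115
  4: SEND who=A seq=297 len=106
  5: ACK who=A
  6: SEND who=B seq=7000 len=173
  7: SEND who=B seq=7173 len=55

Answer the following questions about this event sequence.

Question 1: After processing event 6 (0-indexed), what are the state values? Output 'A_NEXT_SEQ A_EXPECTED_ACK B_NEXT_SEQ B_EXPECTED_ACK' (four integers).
After event 0: A_seq=135 A_ack=7000 B_seq=7000 B_ack=135
After event 1: A_seq=297 A_ack=7000 B_seq=7000 B_ack=297
After event 2: A_seq=403 A_ack=7000 B_seq=7000 B_ack=297
After event 3: A_seq=518 A_ack=7000 B_seq=7000 B_ack=297
After event 4: A_seq=518 A_ack=7000 B_seq=7000 B_ack=518
After event 5: A_seq=518 A_ack=7000 B_seq=7000 B_ack=518
After event 6: A_seq=518 A_ack=7173 B_seq=7173 B_ack=518

518 7173 7173 518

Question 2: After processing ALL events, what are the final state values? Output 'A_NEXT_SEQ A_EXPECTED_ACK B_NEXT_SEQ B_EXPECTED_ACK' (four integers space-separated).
Answer: 518 7228 7228 518

Derivation:
After event 0: A_seq=135 A_ack=7000 B_seq=7000 B_ack=135
After event 1: A_seq=297 A_ack=7000 B_seq=7000 B_ack=297
After event 2: A_seq=403 A_ack=7000 B_seq=7000 B_ack=297
After event 3: A_seq=518 A_ack=7000 B_seq=7000 B_ack=297
After event 4: A_seq=518 A_ack=7000 B_seq=7000 B_ack=518
After event 5: A_seq=518 A_ack=7000 B_seq=7000 B_ack=518
After event 6: A_seq=518 A_ack=7173 B_seq=7173 B_ack=518
After event 7: A_seq=518 A_ack=7228 B_seq=7228 B_ack=518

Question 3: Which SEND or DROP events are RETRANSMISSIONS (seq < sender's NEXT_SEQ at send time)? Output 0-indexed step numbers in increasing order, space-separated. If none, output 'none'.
Step 0: SEND seq=0 -> fresh
Step 1: SEND seq=135 -> fresh
Step 2: DROP seq=297 -> fresh
Step 3: SEND seq=403 -> fresh
Step 4: SEND seq=297 -> retransmit
Step 6: SEND seq=7000 -> fresh
Step 7: SEND seq=7173 -> fresh

Answer: 4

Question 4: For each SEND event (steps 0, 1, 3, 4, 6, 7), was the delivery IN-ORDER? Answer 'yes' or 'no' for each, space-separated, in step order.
Step 0: SEND seq=0 -> in-order
Step 1: SEND seq=135 -> in-order
Step 3: SEND seq=403 -> out-of-order
Step 4: SEND seq=297 -> in-order
Step 6: SEND seq=7000 -> in-order
Step 7: SEND seq=7173 -> in-order

Answer: yes yes no yes yes yes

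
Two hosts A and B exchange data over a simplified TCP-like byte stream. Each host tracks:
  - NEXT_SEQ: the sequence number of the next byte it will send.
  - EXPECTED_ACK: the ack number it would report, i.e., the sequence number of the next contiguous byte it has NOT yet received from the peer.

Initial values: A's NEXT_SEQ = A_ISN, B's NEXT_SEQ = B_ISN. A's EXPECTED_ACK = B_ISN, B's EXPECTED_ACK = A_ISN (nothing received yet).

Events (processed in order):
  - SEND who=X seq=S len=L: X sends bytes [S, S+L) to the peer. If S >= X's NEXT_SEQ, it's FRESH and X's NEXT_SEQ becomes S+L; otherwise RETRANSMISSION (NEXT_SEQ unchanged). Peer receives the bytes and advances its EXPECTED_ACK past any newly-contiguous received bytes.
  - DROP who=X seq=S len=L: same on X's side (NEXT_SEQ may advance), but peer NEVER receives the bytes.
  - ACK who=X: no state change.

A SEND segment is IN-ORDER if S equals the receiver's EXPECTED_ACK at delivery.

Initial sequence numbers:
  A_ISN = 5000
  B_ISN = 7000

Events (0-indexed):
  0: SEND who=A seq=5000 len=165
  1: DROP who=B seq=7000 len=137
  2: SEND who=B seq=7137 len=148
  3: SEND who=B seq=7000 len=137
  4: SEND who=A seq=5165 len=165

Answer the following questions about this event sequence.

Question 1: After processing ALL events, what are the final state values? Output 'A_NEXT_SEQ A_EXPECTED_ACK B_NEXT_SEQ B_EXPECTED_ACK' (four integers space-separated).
Answer: 5330 7285 7285 5330

Derivation:
After event 0: A_seq=5165 A_ack=7000 B_seq=7000 B_ack=5165
After event 1: A_seq=5165 A_ack=7000 B_seq=7137 B_ack=5165
After event 2: A_seq=5165 A_ack=7000 B_seq=7285 B_ack=5165
After event 3: A_seq=5165 A_ack=7285 B_seq=7285 B_ack=5165
After event 4: A_seq=5330 A_ack=7285 B_seq=7285 B_ack=5330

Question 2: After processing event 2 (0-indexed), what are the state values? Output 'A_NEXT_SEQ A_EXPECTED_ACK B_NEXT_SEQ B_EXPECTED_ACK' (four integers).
After event 0: A_seq=5165 A_ack=7000 B_seq=7000 B_ack=5165
After event 1: A_seq=5165 A_ack=7000 B_seq=7137 B_ack=5165
After event 2: A_seq=5165 A_ack=7000 B_seq=7285 B_ack=5165

5165 7000 7285 5165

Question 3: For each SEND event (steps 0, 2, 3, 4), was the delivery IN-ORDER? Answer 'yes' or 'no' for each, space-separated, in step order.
Answer: yes no yes yes

Derivation:
Step 0: SEND seq=5000 -> in-order
Step 2: SEND seq=7137 -> out-of-order
Step 3: SEND seq=7000 -> in-order
Step 4: SEND seq=5165 -> in-order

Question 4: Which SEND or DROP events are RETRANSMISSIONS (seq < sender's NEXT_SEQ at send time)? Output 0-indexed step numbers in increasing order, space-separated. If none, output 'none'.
Answer: 3

Derivation:
Step 0: SEND seq=5000 -> fresh
Step 1: DROP seq=7000 -> fresh
Step 2: SEND seq=7137 -> fresh
Step 3: SEND seq=7000 -> retransmit
Step 4: SEND seq=5165 -> fresh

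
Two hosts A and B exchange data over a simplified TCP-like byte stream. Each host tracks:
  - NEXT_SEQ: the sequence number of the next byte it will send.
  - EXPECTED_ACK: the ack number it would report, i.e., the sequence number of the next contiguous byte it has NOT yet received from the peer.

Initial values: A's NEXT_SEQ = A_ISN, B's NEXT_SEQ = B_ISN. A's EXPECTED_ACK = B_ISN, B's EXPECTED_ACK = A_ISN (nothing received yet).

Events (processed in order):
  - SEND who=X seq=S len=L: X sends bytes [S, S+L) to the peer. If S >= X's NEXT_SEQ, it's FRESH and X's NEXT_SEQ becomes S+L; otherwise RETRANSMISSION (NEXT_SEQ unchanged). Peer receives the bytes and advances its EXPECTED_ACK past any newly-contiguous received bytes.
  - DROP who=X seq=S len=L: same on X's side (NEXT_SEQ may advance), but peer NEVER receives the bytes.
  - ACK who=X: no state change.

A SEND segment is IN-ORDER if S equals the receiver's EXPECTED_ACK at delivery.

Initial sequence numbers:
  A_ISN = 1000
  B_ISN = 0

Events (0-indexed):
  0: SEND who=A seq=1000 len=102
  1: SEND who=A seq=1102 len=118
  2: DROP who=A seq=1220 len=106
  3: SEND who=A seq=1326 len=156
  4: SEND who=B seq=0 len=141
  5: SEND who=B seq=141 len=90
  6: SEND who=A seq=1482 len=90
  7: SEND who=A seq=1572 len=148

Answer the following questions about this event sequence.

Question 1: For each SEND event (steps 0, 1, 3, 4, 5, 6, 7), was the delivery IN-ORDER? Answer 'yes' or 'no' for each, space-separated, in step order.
Step 0: SEND seq=1000 -> in-order
Step 1: SEND seq=1102 -> in-order
Step 3: SEND seq=1326 -> out-of-order
Step 4: SEND seq=0 -> in-order
Step 5: SEND seq=141 -> in-order
Step 6: SEND seq=1482 -> out-of-order
Step 7: SEND seq=1572 -> out-of-order

Answer: yes yes no yes yes no no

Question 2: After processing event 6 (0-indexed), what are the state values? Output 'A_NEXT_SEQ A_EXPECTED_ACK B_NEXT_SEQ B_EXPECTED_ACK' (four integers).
After event 0: A_seq=1102 A_ack=0 B_seq=0 B_ack=1102
After event 1: A_seq=1220 A_ack=0 B_seq=0 B_ack=1220
After event 2: A_seq=1326 A_ack=0 B_seq=0 B_ack=1220
After event 3: A_seq=1482 A_ack=0 B_seq=0 B_ack=1220
After event 4: A_seq=1482 A_ack=141 B_seq=141 B_ack=1220
After event 5: A_seq=1482 A_ack=231 B_seq=231 B_ack=1220
After event 6: A_seq=1572 A_ack=231 B_seq=231 B_ack=1220

1572 231 231 1220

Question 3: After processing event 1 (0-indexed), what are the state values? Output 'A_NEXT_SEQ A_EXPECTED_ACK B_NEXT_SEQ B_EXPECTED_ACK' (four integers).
After event 0: A_seq=1102 A_ack=0 B_seq=0 B_ack=1102
After event 1: A_seq=1220 A_ack=0 B_seq=0 B_ack=1220

1220 0 0 1220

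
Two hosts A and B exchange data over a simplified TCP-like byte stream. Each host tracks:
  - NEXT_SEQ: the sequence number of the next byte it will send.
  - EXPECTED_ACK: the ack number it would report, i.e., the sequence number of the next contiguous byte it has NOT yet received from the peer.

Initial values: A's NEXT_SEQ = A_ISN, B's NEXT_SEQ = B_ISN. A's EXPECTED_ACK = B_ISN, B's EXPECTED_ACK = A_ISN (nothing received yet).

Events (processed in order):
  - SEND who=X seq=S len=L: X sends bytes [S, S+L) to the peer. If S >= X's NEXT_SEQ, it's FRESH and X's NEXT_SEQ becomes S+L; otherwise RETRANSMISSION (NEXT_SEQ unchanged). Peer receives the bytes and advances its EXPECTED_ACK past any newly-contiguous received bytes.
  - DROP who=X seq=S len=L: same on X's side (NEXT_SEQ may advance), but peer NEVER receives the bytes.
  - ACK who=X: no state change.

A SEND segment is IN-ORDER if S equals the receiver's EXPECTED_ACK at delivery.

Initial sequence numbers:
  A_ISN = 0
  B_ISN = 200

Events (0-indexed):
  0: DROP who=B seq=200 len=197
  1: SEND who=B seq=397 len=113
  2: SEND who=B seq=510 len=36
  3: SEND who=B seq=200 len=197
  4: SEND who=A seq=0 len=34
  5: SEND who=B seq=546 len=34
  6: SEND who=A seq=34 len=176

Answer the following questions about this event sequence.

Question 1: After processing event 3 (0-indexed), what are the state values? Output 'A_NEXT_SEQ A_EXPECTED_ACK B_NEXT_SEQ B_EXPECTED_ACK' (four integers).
After event 0: A_seq=0 A_ack=200 B_seq=397 B_ack=0
After event 1: A_seq=0 A_ack=200 B_seq=510 B_ack=0
After event 2: A_seq=0 A_ack=200 B_seq=546 B_ack=0
After event 3: A_seq=0 A_ack=546 B_seq=546 B_ack=0

0 546 546 0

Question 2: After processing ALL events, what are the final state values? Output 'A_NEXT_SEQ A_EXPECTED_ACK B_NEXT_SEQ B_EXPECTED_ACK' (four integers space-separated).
After event 0: A_seq=0 A_ack=200 B_seq=397 B_ack=0
After event 1: A_seq=0 A_ack=200 B_seq=510 B_ack=0
After event 2: A_seq=0 A_ack=200 B_seq=546 B_ack=0
After event 3: A_seq=0 A_ack=546 B_seq=546 B_ack=0
After event 4: A_seq=34 A_ack=546 B_seq=546 B_ack=34
After event 5: A_seq=34 A_ack=580 B_seq=580 B_ack=34
After event 6: A_seq=210 A_ack=580 B_seq=580 B_ack=210

Answer: 210 580 580 210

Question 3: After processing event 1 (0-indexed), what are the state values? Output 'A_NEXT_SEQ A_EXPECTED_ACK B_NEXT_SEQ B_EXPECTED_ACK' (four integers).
After event 0: A_seq=0 A_ack=200 B_seq=397 B_ack=0
After event 1: A_seq=0 A_ack=200 B_seq=510 B_ack=0

0 200 510 0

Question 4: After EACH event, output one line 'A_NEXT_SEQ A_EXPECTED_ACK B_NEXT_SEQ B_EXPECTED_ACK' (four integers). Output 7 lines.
0 200 397 0
0 200 510 0
0 200 546 0
0 546 546 0
34 546 546 34
34 580 580 34
210 580 580 210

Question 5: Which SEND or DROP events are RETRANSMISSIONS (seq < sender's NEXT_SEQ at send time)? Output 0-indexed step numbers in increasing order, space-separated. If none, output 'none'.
Answer: 3

Derivation:
Step 0: DROP seq=200 -> fresh
Step 1: SEND seq=397 -> fresh
Step 2: SEND seq=510 -> fresh
Step 3: SEND seq=200 -> retransmit
Step 4: SEND seq=0 -> fresh
Step 5: SEND seq=546 -> fresh
Step 6: SEND seq=34 -> fresh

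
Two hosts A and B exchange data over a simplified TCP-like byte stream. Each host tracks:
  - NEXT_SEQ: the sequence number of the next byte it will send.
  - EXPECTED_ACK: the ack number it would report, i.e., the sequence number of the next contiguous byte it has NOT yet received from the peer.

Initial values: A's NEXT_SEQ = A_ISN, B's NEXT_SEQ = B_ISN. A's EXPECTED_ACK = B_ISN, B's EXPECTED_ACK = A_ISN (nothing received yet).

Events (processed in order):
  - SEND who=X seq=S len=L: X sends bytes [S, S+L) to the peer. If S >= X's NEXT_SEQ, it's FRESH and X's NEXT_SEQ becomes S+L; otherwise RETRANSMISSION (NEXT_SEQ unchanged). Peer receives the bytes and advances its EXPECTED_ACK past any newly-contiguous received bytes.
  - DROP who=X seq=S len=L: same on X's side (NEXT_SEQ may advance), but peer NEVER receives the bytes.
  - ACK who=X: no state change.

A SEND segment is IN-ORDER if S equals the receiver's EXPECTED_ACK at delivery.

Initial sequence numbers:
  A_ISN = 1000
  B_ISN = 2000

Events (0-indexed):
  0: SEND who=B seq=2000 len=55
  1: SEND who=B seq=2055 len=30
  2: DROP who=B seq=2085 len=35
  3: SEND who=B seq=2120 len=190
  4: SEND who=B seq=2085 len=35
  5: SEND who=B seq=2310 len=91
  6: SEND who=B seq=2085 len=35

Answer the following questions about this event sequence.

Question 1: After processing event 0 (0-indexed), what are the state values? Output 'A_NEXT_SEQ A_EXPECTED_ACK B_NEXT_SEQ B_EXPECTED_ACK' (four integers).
After event 0: A_seq=1000 A_ack=2055 B_seq=2055 B_ack=1000

1000 2055 2055 1000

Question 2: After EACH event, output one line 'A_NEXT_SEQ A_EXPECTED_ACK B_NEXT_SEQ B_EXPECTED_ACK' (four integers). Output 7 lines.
1000 2055 2055 1000
1000 2085 2085 1000
1000 2085 2120 1000
1000 2085 2310 1000
1000 2310 2310 1000
1000 2401 2401 1000
1000 2401 2401 1000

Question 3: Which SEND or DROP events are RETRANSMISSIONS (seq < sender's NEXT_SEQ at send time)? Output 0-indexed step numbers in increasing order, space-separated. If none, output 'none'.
Answer: 4 6

Derivation:
Step 0: SEND seq=2000 -> fresh
Step 1: SEND seq=2055 -> fresh
Step 2: DROP seq=2085 -> fresh
Step 3: SEND seq=2120 -> fresh
Step 4: SEND seq=2085 -> retransmit
Step 5: SEND seq=2310 -> fresh
Step 6: SEND seq=2085 -> retransmit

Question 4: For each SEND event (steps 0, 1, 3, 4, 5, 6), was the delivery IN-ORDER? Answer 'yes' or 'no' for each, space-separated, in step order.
Answer: yes yes no yes yes no

Derivation:
Step 0: SEND seq=2000 -> in-order
Step 1: SEND seq=2055 -> in-order
Step 3: SEND seq=2120 -> out-of-order
Step 4: SEND seq=2085 -> in-order
Step 5: SEND seq=2310 -> in-order
Step 6: SEND seq=2085 -> out-of-order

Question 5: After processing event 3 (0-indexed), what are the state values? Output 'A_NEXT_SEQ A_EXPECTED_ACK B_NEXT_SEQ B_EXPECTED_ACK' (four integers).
After event 0: A_seq=1000 A_ack=2055 B_seq=2055 B_ack=1000
After event 1: A_seq=1000 A_ack=2085 B_seq=2085 B_ack=1000
After event 2: A_seq=1000 A_ack=2085 B_seq=2120 B_ack=1000
After event 3: A_seq=1000 A_ack=2085 B_seq=2310 B_ack=1000

1000 2085 2310 1000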